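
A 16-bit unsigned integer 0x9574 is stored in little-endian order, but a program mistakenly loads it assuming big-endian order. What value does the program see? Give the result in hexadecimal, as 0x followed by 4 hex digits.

0x7495

Stored little-endian, the bytes at ascending addresses are 74 95.
Read back as big-endian, the last byte is least significant, giving 0x7495.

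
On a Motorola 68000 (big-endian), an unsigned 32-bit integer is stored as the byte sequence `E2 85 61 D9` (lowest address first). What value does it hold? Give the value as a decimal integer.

3800392153

In big-endian order the high byte comes first in memory.
The bytes are already most-significant first: 0xE28561D9.
0xE28561D9 = 3800392153.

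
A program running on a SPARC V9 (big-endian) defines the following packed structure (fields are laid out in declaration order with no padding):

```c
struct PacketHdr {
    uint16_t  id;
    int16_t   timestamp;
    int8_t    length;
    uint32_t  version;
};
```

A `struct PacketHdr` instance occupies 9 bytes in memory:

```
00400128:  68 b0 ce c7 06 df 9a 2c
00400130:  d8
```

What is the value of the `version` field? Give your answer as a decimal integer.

3751423192

`version` follows `id` (2 B), `timestamp` (2 B), `length` (1 B), so it starts at offset 2 + 2 + 1 = 5 and occupies 4 bytes.
Bytes at offsets 5..8: DF 9A 2C D8.
Big-endian: lowest address holds the most-significant byte.
The bytes are already most-significant first: 0xDF9A2CD8.
0xDF9A2CD8 = 3751423192.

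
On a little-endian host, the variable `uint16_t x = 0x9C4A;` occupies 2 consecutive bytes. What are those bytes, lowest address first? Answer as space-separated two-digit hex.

4A 9C

Split into bytes (most-significant first): 9C 4A.
Little-endian: lowest address holds the least-significant byte.
So at ascending addresses the bytes are 4A 9C.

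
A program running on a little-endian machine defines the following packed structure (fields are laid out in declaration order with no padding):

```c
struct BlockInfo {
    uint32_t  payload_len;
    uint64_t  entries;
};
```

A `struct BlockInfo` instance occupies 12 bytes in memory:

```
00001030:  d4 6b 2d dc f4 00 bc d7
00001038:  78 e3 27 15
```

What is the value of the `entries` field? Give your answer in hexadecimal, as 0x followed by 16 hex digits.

`entries` follows `payload_len` (4 bytes), so it starts at byte offset 4 and occupies 8 bytes.
Bytes at offsets 4..11: F4 00 BC D7 78 E3 27 15.
In little-endian order the low byte comes first in memory.
Reassemble most-significant byte first: 15 27 E3 78 D7 BC 00 F4 → 0x1527E378D7BC00F4.

0x1527E378D7BC00F4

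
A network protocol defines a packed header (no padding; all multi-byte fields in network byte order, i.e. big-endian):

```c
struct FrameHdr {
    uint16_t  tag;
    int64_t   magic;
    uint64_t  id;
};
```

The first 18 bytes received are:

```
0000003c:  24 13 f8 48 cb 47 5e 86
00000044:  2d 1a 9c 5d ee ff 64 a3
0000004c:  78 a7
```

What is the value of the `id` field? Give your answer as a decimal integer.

`id` follows `tag` (2 B), `magic` (8 B), so it starts at offset 2 + 8 = 10 and occupies 8 bytes.
Bytes at offsets 10..17: 9C 5D EE FF 64 A3 78 A7.
In big-endian order the high byte comes first in memory.
The bytes are already most-significant first: 0x9C5DEEFF64A378A7.
0x9C5DEEFF64A378A7 = 11267424623423355047.

11267424623423355047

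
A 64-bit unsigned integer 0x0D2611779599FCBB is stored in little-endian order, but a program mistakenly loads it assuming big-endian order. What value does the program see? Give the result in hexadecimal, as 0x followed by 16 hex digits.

Stored little-endian, the bytes at ascending addresses are BB FC 99 95 77 11 26 0D.
Read back as big-endian, the last byte is least significant, giving 0xBBFC99957711260D.

0xBBFC99957711260D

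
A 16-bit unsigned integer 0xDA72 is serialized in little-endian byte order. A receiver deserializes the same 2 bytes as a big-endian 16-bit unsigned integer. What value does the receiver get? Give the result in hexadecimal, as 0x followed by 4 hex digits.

0x72DA

Stored little-endian, the bytes at ascending addresses are 72 DA.
Read back as big-endian, the last byte is least significant, giving 0x72DA.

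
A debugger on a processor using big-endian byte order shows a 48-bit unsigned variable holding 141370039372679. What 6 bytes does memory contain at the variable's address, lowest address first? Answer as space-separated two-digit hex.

141370039372679 in hexadecimal, padded to 48 bits, is 0x809346FA8B87.
Split into bytes (most-significant first): 80 93 46 FA 8B 87.
In big-endian order the high byte comes first in memory.
So the memory order matches the most-significant-first order: 80 93 46 FA 8B 87.

80 93 46 FA 8B 87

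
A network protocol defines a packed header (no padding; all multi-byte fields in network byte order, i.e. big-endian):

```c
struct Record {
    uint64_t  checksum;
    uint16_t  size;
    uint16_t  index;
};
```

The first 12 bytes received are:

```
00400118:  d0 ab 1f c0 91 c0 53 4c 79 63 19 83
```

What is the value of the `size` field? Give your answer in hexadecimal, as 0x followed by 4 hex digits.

0x7963

`size` follows `checksum` (8 bytes), so it starts at byte offset 8 and occupies 2 bytes.
Bytes at offsets 8..9: 79 63.
In big-endian order the high byte comes first in memory.
The bytes are already most-significant first: 0x7963.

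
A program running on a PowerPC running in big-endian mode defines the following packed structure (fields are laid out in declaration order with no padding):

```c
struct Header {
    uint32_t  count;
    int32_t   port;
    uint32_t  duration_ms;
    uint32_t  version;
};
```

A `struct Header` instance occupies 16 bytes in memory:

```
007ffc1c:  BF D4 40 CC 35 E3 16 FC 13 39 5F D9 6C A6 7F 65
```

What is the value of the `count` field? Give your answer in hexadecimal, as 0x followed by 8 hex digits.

0xBFD440CC

`count` is the first field, at byte offset 0, occupying 4 bytes.
Bytes at offsets 0..3: BF D4 40 CC.
Big-endian stores the most-significant byte at the lowest address.
The bytes are already most-significant first: 0xBFD440CC.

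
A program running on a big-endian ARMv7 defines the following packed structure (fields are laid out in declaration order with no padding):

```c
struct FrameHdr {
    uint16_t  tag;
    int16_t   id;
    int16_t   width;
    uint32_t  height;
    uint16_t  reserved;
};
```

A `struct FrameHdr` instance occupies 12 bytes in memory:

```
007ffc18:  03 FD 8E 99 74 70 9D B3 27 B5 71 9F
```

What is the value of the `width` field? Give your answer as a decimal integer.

`width` follows `tag` (2 B), `id` (2 B), so it starts at offset 2 + 2 = 4 and occupies 2 bytes.
Bytes at offsets 4..5: 74 70.
Big-endian stores the most-significant byte at the lowest address.
The bytes are already most-significant first: 0x7470.
0x7470 = 29808.

29808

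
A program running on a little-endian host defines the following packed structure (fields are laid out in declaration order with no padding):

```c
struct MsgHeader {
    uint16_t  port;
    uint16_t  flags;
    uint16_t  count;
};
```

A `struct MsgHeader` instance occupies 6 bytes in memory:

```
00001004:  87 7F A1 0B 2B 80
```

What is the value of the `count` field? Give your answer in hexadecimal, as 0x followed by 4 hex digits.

`count` follows `port` (2 B), `flags` (2 B), so it starts at offset 2 + 2 = 4 and occupies 2 bytes.
Bytes at offsets 4..5: 2B 80.
Little-endian: lowest address holds the least-significant byte.
Reassemble most-significant byte first: 80 2B → 0x802B.

0x802B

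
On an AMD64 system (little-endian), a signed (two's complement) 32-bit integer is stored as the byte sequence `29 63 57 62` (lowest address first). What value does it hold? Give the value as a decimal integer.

1649894185

Little-endian: lowest address holds the least-significant byte.
Reassemble most-significant byte first: 62 57 63 29 → 0x62576329.
0x62576329 = 1649894185.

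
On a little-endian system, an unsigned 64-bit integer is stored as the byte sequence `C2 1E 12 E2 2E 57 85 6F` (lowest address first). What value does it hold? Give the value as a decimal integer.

Little-endian: lowest address holds the least-significant byte.
Reassemble most-significant byte first: 6F 85 57 2E E2 12 1E C2 → 0x6F85572EE2121EC2.
0x6F85572EE2121EC2 = 8035924968985468610.

8035924968985468610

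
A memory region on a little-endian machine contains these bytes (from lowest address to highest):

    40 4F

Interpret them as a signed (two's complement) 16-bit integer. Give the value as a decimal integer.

20288

Little-endian stores the least-significant byte at the lowest address.
Reassemble most-significant byte first: 4F 40 → 0x4F40.
0x4F40 = 20288.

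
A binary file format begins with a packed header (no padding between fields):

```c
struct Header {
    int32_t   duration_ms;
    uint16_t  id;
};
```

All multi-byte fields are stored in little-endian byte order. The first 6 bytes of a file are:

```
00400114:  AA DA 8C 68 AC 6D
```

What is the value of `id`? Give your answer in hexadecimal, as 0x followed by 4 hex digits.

`id` follows `duration_ms` (4 bytes), so it starts at byte offset 4 and occupies 2 bytes.
Bytes at offsets 4..5: AC 6D.
Little-endian: lowest address holds the least-significant byte.
Reassemble most-significant byte first: 6D AC → 0x6DAC.

0x6DAC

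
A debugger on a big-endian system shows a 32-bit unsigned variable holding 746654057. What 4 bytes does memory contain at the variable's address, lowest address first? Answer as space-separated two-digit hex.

2C 81 09 69

746654057 in hexadecimal, padded to 32 bits, is 0x2C810969.
Split into bytes (most-significant first): 2C 81 09 69.
In big-endian order the high byte comes first in memory.
So the memory order matches the most-significant-first order: 2C 81 09 69.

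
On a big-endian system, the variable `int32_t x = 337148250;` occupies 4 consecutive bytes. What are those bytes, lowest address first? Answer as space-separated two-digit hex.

14 18 79 5A

337148250 in hexadecimal, padded to 32 bits, is 0x1418795A.
Split into bytes (most-significant first): 14 18 79 5A.
Big-endian stores the most-significant byte at the lowest address.
So the memory order matches the most-significant-first order: 14 18 79 5A.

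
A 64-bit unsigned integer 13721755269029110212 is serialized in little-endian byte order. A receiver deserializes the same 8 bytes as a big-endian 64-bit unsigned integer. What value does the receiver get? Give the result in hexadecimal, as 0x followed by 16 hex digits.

13721755269029110212 in 64-bit hexadecimal is 0xBE6D77B7595321C4.
Stored little-endian, the bytes at ascending addresses are C4 21 53 59 B7 77 6D BE.
Read back as big-endian, the last byte is least significant, giving 0xC4215359B7776DBE.

0xC4215359B7776DBE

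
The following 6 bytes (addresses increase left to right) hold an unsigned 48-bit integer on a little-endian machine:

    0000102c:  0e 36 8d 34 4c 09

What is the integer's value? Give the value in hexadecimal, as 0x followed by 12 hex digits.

Little-endian stores the least-significant byte at the lowest address.
Reassemble most-significant byte first: 09 4C 34 8D 36 0E → 0x094C348D360E.

0x094C348D360E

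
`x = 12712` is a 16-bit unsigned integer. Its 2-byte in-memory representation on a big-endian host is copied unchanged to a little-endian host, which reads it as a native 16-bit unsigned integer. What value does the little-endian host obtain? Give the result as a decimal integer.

43057

12712 in 16-bit hexadecimal is 0x31A8.
Stored big-endian, the bytes at ascending addresses are 31 A8.
Read back as little-endian, the first byte is least significant, giving 0xA831.
0xA831 = 43057.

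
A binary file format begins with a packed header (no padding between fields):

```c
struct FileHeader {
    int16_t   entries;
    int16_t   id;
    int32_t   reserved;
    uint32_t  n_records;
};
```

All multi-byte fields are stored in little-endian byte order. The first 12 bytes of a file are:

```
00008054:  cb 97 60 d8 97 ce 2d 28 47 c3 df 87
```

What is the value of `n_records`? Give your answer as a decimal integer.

`n_records` follows `entries` (2 B), `id` (2 B), `reserved` (4 B), so it starts at offset 2 + 2 + 4 = 8 and occupies 4 bytes.
Bytes at offsets 8..11: 47 C3 DF 87.
Little-endian: lowest address holds the least-significant byte.
Reassemble most-significant byte first: 87 DF C3 47 → 0x87DFC347.
0x87DFC347 = 2279588679.

2279588679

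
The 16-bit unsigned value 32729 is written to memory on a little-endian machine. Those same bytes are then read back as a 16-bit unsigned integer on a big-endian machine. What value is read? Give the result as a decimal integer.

32729 in 16-bit hexadecimal is 0x7FD9.
Stored little-endian, the bytes at ascending addresses are D9 7F.
Read back as big-endian, the last byte is least significant, giving 0xD97F.
0xD97F = 55679.

55679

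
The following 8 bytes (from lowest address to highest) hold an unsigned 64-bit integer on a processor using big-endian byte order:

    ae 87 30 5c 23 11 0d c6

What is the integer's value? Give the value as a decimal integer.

12576073656738844102

Big-endian: lowest address holds the most-significant byte.
The bytes are already most-significant first: 0xAE87305C23110DC6.
0xAE87305C23110DC6 = 12576073656738844102.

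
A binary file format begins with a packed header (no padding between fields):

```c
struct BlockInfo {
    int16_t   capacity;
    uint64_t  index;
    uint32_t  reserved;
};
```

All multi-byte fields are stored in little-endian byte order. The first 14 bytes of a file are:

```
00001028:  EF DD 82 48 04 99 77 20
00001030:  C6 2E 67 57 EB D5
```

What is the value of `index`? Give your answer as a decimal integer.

3370417069173786754

`index` follows `capacity` (2 bytes), so it starts at byte offset 2 and occupies 8 bytes.
Bytes at offsets 2..9: 82 48 04 99 77 20 C6 2E.
Little-endian stores the least-significant byte at the lowest address.
Reassemble most-significant byte first: 2E C6 20 77 99 04 48 82 → 0x2EC6207799044882.
0x2EC6207799044882 = 3370417069173786754.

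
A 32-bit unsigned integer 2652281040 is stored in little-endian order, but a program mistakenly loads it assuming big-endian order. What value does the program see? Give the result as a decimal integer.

2652281040 in 32-bit hexadecimal is 0x9E1698D0.
Stored little-endian, the bytes at ascending addresses are D0 98 16 9E.
Read back as big-endian, the last byte is least significant, giving 0xD098169E.
0xD098169E = 3499628190.

3499628190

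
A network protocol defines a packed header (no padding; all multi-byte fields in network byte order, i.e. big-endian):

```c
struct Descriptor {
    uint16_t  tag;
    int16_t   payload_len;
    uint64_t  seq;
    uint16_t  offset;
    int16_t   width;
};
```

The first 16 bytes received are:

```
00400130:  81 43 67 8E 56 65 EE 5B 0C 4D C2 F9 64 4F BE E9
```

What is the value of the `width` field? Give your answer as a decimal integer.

`width` follows `tag` (2 B), `payload_len` (2 B), `seq` (8 B), `offset` (2 B), so it starts at offset 2 + 2 + 8 + 2 = 14 and occupies 2 bytes.
Bytes at offsets 14..15: BE E9.
In big-endian order the high byte comes first in memory.
The bytes are already most-significant first: 0xBEE9.
Top bit is set, so as a signed 16-bit value this is 0xBEE9 − 2^16 = -16663.

-16663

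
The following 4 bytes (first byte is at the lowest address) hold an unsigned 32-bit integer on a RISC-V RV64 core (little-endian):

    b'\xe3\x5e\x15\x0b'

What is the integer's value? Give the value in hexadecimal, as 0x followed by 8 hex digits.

0x0B155EE3

In little-endian order the low byte comes first in memory.
Reassemble most-significant byte first: 0B 15 5E E3 → 0x0B155EE3.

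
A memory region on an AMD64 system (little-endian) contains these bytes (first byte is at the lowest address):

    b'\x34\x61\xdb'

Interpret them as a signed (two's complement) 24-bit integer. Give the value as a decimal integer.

-2399948

Little-endian: lowest address holds the least-significant byte.
Reassemble most-significant byte first: DB 61 34 → 0xDB6134.
Top bit is set, so as a signed 24-bit value this is 0xDB6134 − 2^24 = -2399948.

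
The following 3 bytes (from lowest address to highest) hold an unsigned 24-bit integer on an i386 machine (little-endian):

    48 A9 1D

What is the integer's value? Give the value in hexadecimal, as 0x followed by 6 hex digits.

0x1DA948

Little-endian stores the least-significant byte at the lowest address.
Reassemble most-significant byte first: 1D A9 48 → 0x1DA948.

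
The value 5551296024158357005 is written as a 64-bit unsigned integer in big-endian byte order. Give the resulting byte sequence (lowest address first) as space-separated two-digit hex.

4D 0A 2A 52 6A FF 46 0D

5551296024158357005 in hexadecimal, padded to 64 bits, is 0x4D0A2A526AFF460D.
Split into bytes (most-significant first): 4D 0A 2A 52 6A FF 46 0D.
In big-endian order the high byte comes first in memory.
So the memory order matches the most-significant-first order: 4D 0A 2A 52 6A FF 46 0D.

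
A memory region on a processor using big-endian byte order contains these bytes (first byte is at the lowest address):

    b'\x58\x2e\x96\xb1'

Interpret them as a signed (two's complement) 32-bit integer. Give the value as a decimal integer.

In big-endian order the high byte comes first in memory.
The bytes are already most-significant first: 0x582E96B1.
0x582E96B1 = 1479448241.

1479448241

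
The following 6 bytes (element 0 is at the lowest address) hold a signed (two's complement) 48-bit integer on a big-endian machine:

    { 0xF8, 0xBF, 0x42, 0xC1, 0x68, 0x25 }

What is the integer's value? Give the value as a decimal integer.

Big-endian stores the most-significant byte at the lowest address.
The bytes are already most-significant first: 0xF8BF42C16825.
Top bit is set, so as a signed 48-bit value this is 0xF8BF42C16825 − 2^48 = -7974634297307.

-7974634297307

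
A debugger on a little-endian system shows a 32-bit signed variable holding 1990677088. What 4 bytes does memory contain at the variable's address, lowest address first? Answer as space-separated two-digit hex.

1990677088 in hexadecimal, padded to 32 bits, is 0x76A75260.
Split into bytes (most-significant first): 76 A7 52 60.
Little-endian stores the least-significant byte at the lowest address.
So at ascending addresses the bytes are 60 52 A7 76.

60 52 A7 76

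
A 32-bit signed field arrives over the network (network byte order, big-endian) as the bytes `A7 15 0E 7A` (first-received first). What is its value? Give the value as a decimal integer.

-1491792262

In big-endian order the high byte comes first in memory.
The bytes are already most-significant first: 0xA7150E7A.
Top bit is set, so as a signed 32-bit value this is 0xA7150E7A − 2^32 = -1491792262.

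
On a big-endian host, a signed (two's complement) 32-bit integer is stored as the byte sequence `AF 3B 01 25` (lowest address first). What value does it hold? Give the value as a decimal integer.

-1355087579

Big-endian stores the most-significant byte at the lowest address.
The bytes are already most-significant first: 0xAF3B0125.
Top bit is set, so as a signed 32-bit value this is 0xAF3B0125 − 2^32 = -1355087579.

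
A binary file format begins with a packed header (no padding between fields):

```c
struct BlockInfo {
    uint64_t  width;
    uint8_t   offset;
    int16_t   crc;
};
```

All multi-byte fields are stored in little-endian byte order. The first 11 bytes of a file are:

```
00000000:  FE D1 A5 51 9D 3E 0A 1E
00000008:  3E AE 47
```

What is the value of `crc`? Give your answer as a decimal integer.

18350

`crc` follows `width` (8 B), `offset` (1 B), so it starts at offset 8 + 1 = 9 and occupies 2 bytes.
Bytes at offsets 9..10: AE 47.
In little-endian order the low byte comes first in memory.
Reassemble most-significant byte first: 47 AE → 0x47AE.
0x47AE = 18350.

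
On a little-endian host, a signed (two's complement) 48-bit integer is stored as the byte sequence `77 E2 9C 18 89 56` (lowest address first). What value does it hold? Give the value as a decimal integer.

In little-endian order the low byte comes first in memory.
Reassemble most-significant byte first: 56 89 18 9C E2 77 → 0x5689189CE277.
0x5689189CE277 = 95146823443063.

95146823443063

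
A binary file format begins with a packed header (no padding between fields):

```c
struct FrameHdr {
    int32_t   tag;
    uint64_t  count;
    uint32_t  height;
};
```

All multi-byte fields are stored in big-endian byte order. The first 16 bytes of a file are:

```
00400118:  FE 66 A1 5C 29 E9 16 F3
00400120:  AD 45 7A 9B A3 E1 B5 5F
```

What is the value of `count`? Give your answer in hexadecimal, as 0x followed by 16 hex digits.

0x29E916F3AD457A9B

`count` follows `tag` (4 bytes), so it starts at byte offset 4 and occupies 8 bytes.
Bytes at offsets 4..11: 29 E9 16 F3 AD 45 7A 9B.
Big-endian stores the most-significant byte at the lowest address.
The bytes are already most-significant first: 0x29E916F3AD457A9B.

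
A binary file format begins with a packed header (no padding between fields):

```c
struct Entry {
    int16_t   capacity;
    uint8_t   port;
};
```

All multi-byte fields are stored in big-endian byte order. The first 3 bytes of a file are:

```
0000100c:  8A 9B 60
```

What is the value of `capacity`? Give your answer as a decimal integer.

-30053

`capacity` is the first field, at byte offset 0, occupying 2 bytes.
Bytes at offsets 0..1: 8A 9B.
Big-endian: lowest address holds the most-significant byte.
The bytes are already most-significant first: 0x8A9B.
Top bit is set, so as a signed 16-bit value this is 0x8A9B − 2^16 = -30053.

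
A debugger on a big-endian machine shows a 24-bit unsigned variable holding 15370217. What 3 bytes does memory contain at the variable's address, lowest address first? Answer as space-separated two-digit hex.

15370217 in hexadecimal, padded to 24 bits, is 0xEA87E9.
Split into bytes (most-significant first): EA 87 E9.
Big-endian stores the most-significant byte at the lowest address.
So the memory order matches the most-significant-first order: EA 87 E9.

EA 87 E9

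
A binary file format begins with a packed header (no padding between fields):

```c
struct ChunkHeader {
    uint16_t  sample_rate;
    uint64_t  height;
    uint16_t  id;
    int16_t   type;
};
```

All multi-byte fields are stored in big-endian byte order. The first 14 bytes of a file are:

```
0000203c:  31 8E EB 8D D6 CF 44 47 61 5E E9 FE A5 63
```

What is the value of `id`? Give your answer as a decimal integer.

`id` follows `sample_rate` (2 B), `height` (8 B), so it starts at offset 2 + 8 = 10 and occupies 2 bytes.
Bytes at offsets 10..11: E9 FE.
Big-endian: lowest address holds the most-significant byte.
The bytes are already most-significant first: 0xE9FE.
0xE9FE = 59902.

59902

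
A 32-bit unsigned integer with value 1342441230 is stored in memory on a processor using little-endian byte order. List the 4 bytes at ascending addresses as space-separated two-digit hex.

0E 07 04 50

1342441230 in hexadecimal, padded to 32 bits, is 0x5004070E.
Split into bytes (most-significant first): 50 04 07 0E.
Little-endian: lowest address holds the least-significant byte.
So at ascending addresses the bytes are 0E 07 04 50.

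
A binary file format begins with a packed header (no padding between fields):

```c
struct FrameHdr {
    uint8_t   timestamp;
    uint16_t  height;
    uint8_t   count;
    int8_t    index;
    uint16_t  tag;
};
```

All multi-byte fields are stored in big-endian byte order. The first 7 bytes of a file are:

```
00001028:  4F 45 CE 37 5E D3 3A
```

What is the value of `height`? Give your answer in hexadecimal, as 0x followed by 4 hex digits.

`height` follows `timestamp` (1 byte), so it starts at byte offset 1 and occupies 2 bytes.
Bytes at offsets 1..2: 45 CE.
In big-endian order the high byte comes first in memory.
The bytes are already most-significant first: 0x45CE.

0x45CE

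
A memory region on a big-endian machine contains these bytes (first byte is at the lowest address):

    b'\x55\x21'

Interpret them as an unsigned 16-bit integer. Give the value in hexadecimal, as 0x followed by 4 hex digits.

Big-endian: lowest address holds the most-significant byte.
The bytes are already most-significant first: 0x5521.

0x5521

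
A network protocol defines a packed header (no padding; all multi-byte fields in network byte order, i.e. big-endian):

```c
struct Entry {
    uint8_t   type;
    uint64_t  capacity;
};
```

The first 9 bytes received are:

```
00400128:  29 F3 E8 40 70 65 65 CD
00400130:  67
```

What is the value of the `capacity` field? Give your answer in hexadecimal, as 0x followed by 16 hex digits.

0xF3E840706565CD67

`capacity` follows `type` (1 byte), so it starts at byte offset 1 and occupies 8 bytes.
Bytes at offsets 1..8: F3 E8 40 70 65 65 CD 67.
Big-endian: lowest address holds the most-significant byte.
The bytes are already most-significant first: 0xF3E840706565CD67.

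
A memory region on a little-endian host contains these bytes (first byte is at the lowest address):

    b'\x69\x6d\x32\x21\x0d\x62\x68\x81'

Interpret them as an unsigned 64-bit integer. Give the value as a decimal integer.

9324810837001661801

Little-endian: lowest address holds the least-significant byte.
Reassemble most-significant byte first: 81 68 62 0D 21 32 6D 69 → 0x8168620D21326D69.
0x8168620D21326D69 = 9324810837001661801.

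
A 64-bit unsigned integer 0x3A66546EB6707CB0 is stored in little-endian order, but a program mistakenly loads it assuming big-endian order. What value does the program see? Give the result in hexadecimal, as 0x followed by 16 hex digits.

0xB07C70B66E54663A

Stored little-endian, the bytes at ascending addresses are B0 7C 70 B6 6E 54 66 3A.
Read back as big-endian, the last byte is least significant, giving 0xB07C70B66E54663A.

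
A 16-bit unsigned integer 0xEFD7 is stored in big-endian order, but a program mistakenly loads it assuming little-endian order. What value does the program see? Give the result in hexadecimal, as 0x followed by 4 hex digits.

0xD7EF

Stored big-endian, the bytes at ascending addresses are EF D7.
Read back as little-endian, the first byte is least significant, giving 0xD7EF.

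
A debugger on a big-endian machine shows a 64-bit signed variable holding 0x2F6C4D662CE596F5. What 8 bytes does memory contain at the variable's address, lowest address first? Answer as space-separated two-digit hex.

Split into bytes (most-significant first): 2F 6C 4D 66 2C E5 96 F5.
Big-endian: lowest address holds the most-significant byte.
So the memory order matches the most-significant-first order: 2F 6C 4D 66 2C E5 96 F5.

2F 6C 4D 66 2C E5 96 F5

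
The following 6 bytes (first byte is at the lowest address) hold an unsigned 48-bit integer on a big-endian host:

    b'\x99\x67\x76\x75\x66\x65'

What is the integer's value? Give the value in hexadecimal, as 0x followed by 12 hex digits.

Big-endian: lowest address holds the most-significant byte.
The bytes are already most-significant first: 0x996776756665.

0x996776756665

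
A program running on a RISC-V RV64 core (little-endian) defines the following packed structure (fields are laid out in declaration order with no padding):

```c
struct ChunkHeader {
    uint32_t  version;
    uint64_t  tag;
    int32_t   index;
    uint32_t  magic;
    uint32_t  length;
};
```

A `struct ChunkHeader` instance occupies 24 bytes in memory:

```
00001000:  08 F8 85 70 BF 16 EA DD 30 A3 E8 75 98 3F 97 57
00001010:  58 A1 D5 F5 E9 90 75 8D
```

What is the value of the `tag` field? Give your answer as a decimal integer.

8496220127311304383

`tag` follows `version` (4 bytes), so it starts at byte offset 4 and occupies 8 bytes.
Bytes at offsets 4..11: BF 16 EA DD 30 A3 E8 75.
In little-endian order the low byte comes first in memory.
Reassemble most-significant byte first: 75 E8 A3 30 DD EA 16 BF → 0x75E8A330DDEA16BF.
0x75E8A330DDEA16BF = 8496220127311304383.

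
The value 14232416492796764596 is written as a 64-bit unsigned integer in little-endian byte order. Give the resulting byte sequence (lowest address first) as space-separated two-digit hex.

14232416492796764596 in hexadecimal, padded to 64 bits, is 0xC583B364C48FE1B4.
Split into bytes (most-significant first): C5 83 B3 64 C4 8F E1 B4.
Little-endian stores the least-significant byte at the lowest address.
So at ascending addresses the bytes are B4 E1 8F C4 64 B3 83 C5.

B4 E1 8F C4 64 B3 83 C5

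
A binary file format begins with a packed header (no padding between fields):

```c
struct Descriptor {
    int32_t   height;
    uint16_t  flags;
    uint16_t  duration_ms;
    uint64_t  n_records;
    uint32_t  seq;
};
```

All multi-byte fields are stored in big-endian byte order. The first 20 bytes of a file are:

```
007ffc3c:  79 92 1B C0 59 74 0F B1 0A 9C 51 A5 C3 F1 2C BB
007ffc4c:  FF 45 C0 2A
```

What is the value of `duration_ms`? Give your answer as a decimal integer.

`duration_ms` follows `height` (4 B), `flags` (2 B), so it starts at offset 4 + 2 = 6 and occupies 2 bytes.
Bytes at offsets 6..7: 0F B1.
Big-endian: lowest address holds the most-significant byte.
The bytes are already most-significant first: 0x0FB1.
0x0FB1 = 4017.

4017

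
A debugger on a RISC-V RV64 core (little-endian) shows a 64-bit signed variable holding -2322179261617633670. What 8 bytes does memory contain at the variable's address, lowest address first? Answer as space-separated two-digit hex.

Two's complement of -2322179261617633670 in 64 bits: 2322179261617633670 = 0x203A09BC297F7986; invert → 0xDFC5F643D6808679; add 1 → 0xDFC5F643D680867A.
Split into bytes (most-significant first): DF C5 F6 43 D6 80 86 7A.
In little-endian order the low byte comes first in memory.
So at ascending addresses the bytes are 7A 86 80 D6 43 F6 C5 DF.

7A 86 80 D6 43 F6 C5 DF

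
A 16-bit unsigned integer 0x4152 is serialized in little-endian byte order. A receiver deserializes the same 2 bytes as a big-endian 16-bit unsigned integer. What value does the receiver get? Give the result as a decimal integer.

21057

Stored little-endian, the bytes at ascending addresses are 52 41.
Read back as big-endian, the last byte is least significant, giving 0x5241.
0x5241 = 21057.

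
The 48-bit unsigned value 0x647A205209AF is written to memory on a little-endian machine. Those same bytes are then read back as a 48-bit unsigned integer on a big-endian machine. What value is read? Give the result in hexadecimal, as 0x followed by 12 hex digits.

Stored little-endian, the bytes at ascending addresses are AF 09 52 20 7A 64.
Read back as big-endian, the last byte is least significant, giving 0xAF0952207A64.

0xAF0952207A64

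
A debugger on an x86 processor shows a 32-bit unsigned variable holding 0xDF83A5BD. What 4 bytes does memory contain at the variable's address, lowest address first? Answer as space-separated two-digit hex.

Split into bytes (most-significant first): DF 83 A5 BD.
Little-endian: lowest address holds the least-significant byte.
So at ascending addresses the bytes are BD A5 83 DF.

BD A5 83 DF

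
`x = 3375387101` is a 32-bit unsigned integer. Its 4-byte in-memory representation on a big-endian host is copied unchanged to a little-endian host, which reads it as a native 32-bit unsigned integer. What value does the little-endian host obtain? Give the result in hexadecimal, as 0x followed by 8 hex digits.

0xDD5130C9

3375387101 in 32-bit hexadecimal is 0xC93051DD.
Stored big-endian, the bytes at ascending addresses are C9 30 51 DD.
Read back as little-endian, the first byte is least significant, giving 0xDD5130C9.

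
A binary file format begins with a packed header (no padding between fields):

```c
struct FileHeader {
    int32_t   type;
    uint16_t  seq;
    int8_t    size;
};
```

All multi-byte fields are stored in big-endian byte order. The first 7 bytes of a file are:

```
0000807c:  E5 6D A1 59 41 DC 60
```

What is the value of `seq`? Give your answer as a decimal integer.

16860

`seq` follows `type` (4 bytes), so it starts at byte offset 4 and occupies 2 bytes.
Bytes at offsets 4..5: 41 DC.
Big-endian stores the most-significant byte at the lowest address.
The bytes are already most-significant first: 0x41DC.
0x41DC = 16860.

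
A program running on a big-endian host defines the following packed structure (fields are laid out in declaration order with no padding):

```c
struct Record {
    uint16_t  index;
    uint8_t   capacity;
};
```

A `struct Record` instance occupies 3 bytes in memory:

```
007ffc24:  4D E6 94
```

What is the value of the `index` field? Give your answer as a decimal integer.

`index` is the first field, at byte offset 0, occupying 2 bytes.
Bytes at offsets 0..1: 4D E6.
Big-endian stores the most-significant byte at the lowest address.
The bytes are already most-significant first: 0x4DE6.
0x4DE6 = 19942.

19942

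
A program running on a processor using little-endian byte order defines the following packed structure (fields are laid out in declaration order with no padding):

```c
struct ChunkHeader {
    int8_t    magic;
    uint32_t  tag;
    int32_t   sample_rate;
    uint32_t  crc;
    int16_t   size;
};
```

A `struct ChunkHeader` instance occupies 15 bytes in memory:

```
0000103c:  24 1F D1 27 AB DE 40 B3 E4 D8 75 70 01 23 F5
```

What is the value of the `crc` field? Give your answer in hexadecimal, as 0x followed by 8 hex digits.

`crc` follows `magic` (1 B), `tag` (4 B), `sample_rate` (4 B), so it starts at offset 1 + 4 + 4 = 9 and occupies 4 bytes.
Bytes at offsets 9..12: D8 75 70 01.
In little-endian order the low byte comes first in memory.
Reassemble most-significant byte first: 01 70 75 D8 → 0x017075D8.

0x017075D8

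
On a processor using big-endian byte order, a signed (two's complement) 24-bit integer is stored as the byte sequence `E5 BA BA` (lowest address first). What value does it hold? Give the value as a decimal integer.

-1721670

In big-endian order the high byte comes first in memory.
The bytes are already most-significant first: 0xE5BABA.
Top bit is set, so as a signed 24-bit value this is 0xE5BABA − 2^24 = -1721670.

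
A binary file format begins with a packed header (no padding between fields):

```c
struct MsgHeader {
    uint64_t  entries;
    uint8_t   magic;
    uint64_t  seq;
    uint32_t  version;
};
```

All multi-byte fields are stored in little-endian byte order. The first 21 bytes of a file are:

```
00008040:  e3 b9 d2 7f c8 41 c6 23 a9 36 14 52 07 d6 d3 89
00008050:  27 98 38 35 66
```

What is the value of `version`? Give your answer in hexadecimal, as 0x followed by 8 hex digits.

`version` follows `entries` (8 B), `magic` (1 B), `seq` (8 B), so it starts at offset 8 + 1 + 8 = 17 and occupies 4 bytes.
Bytes at offsets 17..20: 98 38 35 66.
Little-endian: lowest address holds the least-significant byte.
Reassemble most-significant byte first: 66 35 38 98 → 0x66353898.

0x66353898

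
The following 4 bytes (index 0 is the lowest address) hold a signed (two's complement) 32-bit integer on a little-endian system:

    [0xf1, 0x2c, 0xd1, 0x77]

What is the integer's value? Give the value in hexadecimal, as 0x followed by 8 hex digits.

Little-endian: lowest address holds the least-significant byte.
Reassemble most-significant byte first: 77 D1 2C F1 → 0x77D12CF1.

0x77D12CF1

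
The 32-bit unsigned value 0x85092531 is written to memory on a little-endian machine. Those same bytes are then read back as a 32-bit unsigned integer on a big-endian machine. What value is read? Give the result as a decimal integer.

Stored little-endian, the bytes at ascending addresses are 31 25 09 85.
Read back as big-endian, the last byte is least significant, giving 0x31250985.
0x31250985 = 824510853.

824510853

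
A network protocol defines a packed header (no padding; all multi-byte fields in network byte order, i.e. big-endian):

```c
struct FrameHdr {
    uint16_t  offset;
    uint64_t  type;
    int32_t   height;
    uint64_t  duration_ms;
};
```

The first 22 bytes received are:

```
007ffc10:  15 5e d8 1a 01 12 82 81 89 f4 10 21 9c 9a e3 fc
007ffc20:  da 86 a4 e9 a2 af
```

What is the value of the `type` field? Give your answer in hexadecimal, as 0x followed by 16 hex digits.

`type` follows `offset` (2 bytes), so it starts at byte offset 2 and occupies 8 bytes.
Bytes at offsets 2..9: D8 1A 01 12 82 81 89 F4.
Big-endian stores the most-significant byte at the lowest address.
The bytes are already most-significant first: 0xD81A0112828189F4.

0xD81A0112828189F4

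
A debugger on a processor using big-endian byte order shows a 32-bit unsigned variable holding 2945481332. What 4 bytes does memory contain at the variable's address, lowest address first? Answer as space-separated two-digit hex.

2945481332 in hexadecimal, padded to 32 bits, is 0xAF907A74.
Split into bytes (most-significant first): AF 90 7A 74.
In big-endian order the high byte comes first in memory.
So the memory order matches the most-significant-first order: AF 90 7A 74.

AF 90 7A 74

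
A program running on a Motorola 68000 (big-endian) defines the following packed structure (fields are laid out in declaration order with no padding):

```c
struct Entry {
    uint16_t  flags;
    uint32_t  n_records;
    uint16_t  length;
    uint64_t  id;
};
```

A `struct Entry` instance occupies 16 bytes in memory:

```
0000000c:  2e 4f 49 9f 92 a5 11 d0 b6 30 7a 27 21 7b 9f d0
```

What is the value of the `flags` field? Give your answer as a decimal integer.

11855

`flags` is the first field, at byte offset 0, occupying 2 bytes.
Bytes at offsets 0..1: 2E 4F.
Big-endian stores the most-significant byte at the lowest address.
The bytes are already most-significant first: 0x2E4F.
0x2E4F = 11855.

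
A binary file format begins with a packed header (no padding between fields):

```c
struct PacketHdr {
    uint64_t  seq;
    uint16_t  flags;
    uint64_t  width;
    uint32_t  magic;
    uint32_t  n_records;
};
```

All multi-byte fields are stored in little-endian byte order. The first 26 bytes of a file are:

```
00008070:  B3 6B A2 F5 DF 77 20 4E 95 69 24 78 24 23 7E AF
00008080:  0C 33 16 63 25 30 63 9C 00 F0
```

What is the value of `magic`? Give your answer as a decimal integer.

807756566

`magic` follows `seq` (8 B), `flags` (2 B), `width` (8 B), so it starts at offset 8 + 2 + 8 = 18 and occupies 4 bytes.
Bytes at offsets 18..21: 16 63 25 30.
In little-endian order the low byte comes first in memory.
Reassemble most-significant byte first: 30 25 63 16 → 0x30256316.
0x30256316 = 807756566.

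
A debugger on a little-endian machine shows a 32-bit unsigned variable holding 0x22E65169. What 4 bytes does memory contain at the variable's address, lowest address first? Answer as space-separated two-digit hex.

Split into bytes (most-significant first): 22 E6 51 69.
Little-endian: lowest address holds the least-significant byte.
So at ascending addresses the bytes are 69 51 E6 22.

69 51 E6 22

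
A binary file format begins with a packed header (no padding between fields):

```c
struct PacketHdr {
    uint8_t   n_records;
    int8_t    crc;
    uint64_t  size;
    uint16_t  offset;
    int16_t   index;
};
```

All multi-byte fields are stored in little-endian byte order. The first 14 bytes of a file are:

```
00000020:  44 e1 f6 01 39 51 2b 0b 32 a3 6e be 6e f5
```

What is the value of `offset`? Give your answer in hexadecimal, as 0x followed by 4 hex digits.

0xBE6E

`offset` follows `n_records` (1 B), `crc` (1 B), `size` (8 B), so it starts at offset 1 + 1 + 8 = 10 and occupies 2 bytes.
Bytes at offsets 10..11: 6E BE.
In little-endian order the low byte comes first in memory.
Reassemble most-significant byte first: BE 6E → 0xBE6E.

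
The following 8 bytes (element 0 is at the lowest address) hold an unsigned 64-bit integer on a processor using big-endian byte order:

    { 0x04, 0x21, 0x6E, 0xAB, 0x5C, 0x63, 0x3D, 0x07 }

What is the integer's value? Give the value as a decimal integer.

297640732651633927

Big-endian: lowest address holds the most-significant byte.
The bytes are already most-significant first: 0x04216EAB5C633D07.
0x04216EAB5C633D07 = 297640732651633927.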